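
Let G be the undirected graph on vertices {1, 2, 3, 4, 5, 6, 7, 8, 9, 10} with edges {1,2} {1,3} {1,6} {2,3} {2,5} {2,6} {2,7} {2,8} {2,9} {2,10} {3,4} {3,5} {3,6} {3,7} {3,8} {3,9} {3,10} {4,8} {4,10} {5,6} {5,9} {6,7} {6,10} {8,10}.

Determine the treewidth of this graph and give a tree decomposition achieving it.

Treewidth 3.
One optimal decomposition is:
Bags: B1 = {2, 3, 6, 10}  B2 = {2, 3, 6, 7}  B3 = {1, 2, 3, 6}  B4 = {2, 3, 5, 6}  B5 = {2, 3, 5, 9}  B6 = {2, 3, 8, 10}  B7 = {3, 4, 8, 10}
Tree: B1–B2, B2–B3, B3–B4, B4–B5, B1–B6, B6–B7

Each bag holds 4 vertices, so the decomposition has width 3, which upper-bounds the treewidth. Conversely, {2, 3, 8, 10} is a clique of size 4, and the vertices of any clique must share a bag in every tree decomposition; so some bag has ≥ 4 vertices and tw(G) ≥ 3. Hence tw(G) = 3 exactly.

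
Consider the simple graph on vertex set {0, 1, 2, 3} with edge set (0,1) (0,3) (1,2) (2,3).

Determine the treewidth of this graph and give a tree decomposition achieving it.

Treewidth 2.
One optimal decomposition is:
Bags: B1 = {0, 2, 3}  B2 = {0, 1, 2}
Tree: B1–B2

The largest bag has 3 vertices, giving width 2; this decomposition certifies tw(G) ≤ 2. The edges 2–3–0–1–2 form a cycle, so G is not a tree and its treewidth is at least 2. Therefore the treewidth is 2.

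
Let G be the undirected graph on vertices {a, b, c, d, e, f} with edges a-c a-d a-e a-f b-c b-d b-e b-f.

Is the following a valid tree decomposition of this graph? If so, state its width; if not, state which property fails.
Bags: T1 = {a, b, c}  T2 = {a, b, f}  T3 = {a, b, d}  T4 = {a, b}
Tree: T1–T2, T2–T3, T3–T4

No — vertex e appears in no bag.

A tree decomposition must satisfy three properties: every vertex lies in some bag; for every edge, both endpoints lie together in some bag; and for every vertex, the bags containing it form a connected subtree. Here vertex e appears in no bag, so the decomposition is invalid.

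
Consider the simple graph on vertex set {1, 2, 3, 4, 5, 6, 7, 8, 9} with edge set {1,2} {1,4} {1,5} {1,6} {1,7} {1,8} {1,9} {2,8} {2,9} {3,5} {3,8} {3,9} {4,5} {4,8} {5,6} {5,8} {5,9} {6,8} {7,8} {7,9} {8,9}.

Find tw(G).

3

A width-3 tree decomposition is:
Bags: B1 = {1, 4, 5, 8}  B2 = {1, 5, 6, 8}  B3 = {1, 5, 8, 9}  B4 = {1, 2, 8, 9}  B5 = {1, 7, 8, 9}  B6 = {3, 5, 8, 9}
Tree: B1–B2, B2–B3, B3–B4, B3–B5, B3–B6
Each bag holds 4 vertices, so the decomposition has width 3, which upper-bounds the treewidth. For the lower bound, the 4 vertices {1, 2, 8, 9} are pairwise adjacent, and any tree decomposition puts a clique entirely inside one bag — forcing width ≥ 3. The upper and lower bounds meet at 3, so that is the treewidth.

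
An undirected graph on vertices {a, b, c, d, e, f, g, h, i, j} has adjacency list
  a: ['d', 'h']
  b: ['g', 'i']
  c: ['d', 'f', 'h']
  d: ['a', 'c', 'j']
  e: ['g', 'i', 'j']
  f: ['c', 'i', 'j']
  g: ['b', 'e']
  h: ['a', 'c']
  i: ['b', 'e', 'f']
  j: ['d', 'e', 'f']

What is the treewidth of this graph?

A width-2 tree decomposition is:
Bags: B1 = {a, d, h}  B2 = {c, d, h}  B3 = {c, d, j}  B4 = {c, f, j}  B5 = {e, f, j}  B6 = {e, f, i}  B7 = {e, g, i}  B8 = {b, g, i}
Tree: B1–B2, B2–B3, B3–B4, B4–B5, B5–B6, B6–B7, B7–B8
Each bag holds 3 vertices, so the decomposition has width 2, which upper-bounds the treewidth. For the lower bound, G contains the cycle a–h–c–d–a, so G is not a forest; only forests have treewidth ≤ 1, hence tw(G) ≥ 2. Hence tw(G) = 2 exactly.

2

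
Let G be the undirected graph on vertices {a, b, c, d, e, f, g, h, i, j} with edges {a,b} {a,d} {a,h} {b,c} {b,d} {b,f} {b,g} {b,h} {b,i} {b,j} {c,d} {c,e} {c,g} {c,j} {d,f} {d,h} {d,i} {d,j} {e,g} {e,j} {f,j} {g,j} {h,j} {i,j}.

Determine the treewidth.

3

A width-3 tree decomposition is:
Bags: B1 = {b, c, d, j}  B2 = {b, d, h, j}  B3 = {b, c, g, j}  B4 = {c, e, g, j}  B5 = {b, d, i, j}  B6 = {b, d, f, j}  B7 = {a, b, d, h}
Tree: B1–B2, B1–B3, B3–B4, B2–B5, B1–B6, B2–B7
Every bag has size at most 4, so the width is 4 − 1 = 3 and tw(G) ≤ 3. Conversely, {c, e, g, j} is a clique of size 4, and the vertices of any clique must share a bag in every tree decomposition; so some bag has ≥ 4 vertices and tw(G) ≥ 3. The upper and lower bounds meet at 3, so that is the treewidth.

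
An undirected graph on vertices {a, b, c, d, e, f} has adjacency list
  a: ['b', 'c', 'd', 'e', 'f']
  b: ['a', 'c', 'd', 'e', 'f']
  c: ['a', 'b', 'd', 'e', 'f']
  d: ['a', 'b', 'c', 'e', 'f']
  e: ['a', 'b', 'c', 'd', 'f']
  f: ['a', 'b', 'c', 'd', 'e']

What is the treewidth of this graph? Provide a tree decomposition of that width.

Treewidth 5.
One optimal decomposition is:
Bags: B1 = {a, b, c, d, e, f}
Tree: (single bag)

With just one bag of size 6, the width is 6 − 1 = 5, so tw(G) ≤ 5. For the lower bound, the 6 vertices {a, b, c, d, e, f} are pairwise adjacent, and any tree decomposition puts a clique entirely inside one bag — forcing width ≥ 5. Combining the bounds, tw(G) = 5.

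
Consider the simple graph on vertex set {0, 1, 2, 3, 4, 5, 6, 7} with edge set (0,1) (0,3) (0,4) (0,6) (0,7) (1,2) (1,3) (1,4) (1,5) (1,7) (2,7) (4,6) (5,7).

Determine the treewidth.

2

A width-2 tree decomposition is:
Bags: B1 = {0, 4, 6}  B2 = {0, 1, 4}  B3 = {0, 1, 7}  B4 = {1, 2, 7}  B5 = {1, 5, 7}  B6 = {0, 1, 3}
Tree: B1–B2, B2–B3, B3–B4, B4–B5, B2–B6
Every bag has size at most 3, so the width is 3 − 1 = 2 and tw(G) ≤ 2. Conversely, {0, 1, 3} is a clique of size 3, and the vertices of any clique must share a bag in every tree decomposition; so some bag has ≥ 3 vertices and tw(G) ≥ 2. The upper and lower bounds meet at 2, so that is the treewidth.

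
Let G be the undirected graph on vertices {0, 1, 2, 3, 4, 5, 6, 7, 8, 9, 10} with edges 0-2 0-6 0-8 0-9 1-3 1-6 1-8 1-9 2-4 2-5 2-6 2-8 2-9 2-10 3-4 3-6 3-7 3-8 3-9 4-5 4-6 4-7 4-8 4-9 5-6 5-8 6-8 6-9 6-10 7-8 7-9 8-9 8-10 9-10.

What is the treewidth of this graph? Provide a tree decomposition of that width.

Every bag has size at most 5, so the width is 5 − 1 = 4 and tw(G) ≤ 4. On the other hand G contains the 5-clique {1, 3, 6, 8, 9}. A clique must lie in a single bag of any decomposition, so no decomposition can have width below 4. Hence tw(G) = 4 exactly.

Treewidth 4.
One such decomposition:
Bags: B1 = {2, 6, 8, 9, 10}  B2 = {2, 4, 6, 8, 9}  B3 = {0, 2, 6, 8, 9}  B4 = {3, 4, 6, 8, 9}  B5 = {2, 4, 5, 6, 8}  B6 = {1, 3, 6, 8, 9}  B7 = {3, 4, 7, 8, 9}
Tree: B1–B2, B1–B3, B2–B4, B2–B5, B4–B6, B4–B7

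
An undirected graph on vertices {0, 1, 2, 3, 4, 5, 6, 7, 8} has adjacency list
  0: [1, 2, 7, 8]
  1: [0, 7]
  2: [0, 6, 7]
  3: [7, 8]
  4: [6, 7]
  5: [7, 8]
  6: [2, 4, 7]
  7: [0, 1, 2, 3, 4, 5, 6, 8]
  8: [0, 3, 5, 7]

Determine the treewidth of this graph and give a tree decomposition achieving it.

Treewidth 2.
One such decomposition:
Bags: B1 = {0, 7, 8}  B2 = {0, 1, 7}  B3 = {0, 2, 7}  B4 = {3, 7, 8}  B5 = {2, 6, 7}  B6 = {4, 6, 7}  B7 = {5, 7, 8}
Tree: B1–B2, B1–B3, B1–B4, B3–B5, B5–B6, B4–B7

Every bag has size at most 3, so the width is 3 − 1 = 2 and tw(G) ≤ 2. For the lower bound, the 3 vertices {0, 7, 8} are pairwise adjacent, and any tree decomposition puts a clique entirely inside one bag — forcing width ≥ 2. Therefore the treewidth is 2.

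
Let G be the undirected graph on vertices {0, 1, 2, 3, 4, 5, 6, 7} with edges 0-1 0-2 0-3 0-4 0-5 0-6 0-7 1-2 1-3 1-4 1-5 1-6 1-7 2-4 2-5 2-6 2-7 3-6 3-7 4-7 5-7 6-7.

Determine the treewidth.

4

A width-4 tree decomposition is:
Bags: B1 = {0, 1, 2, 4, 7}  B2 = {0, 1, 2, 6, 7}  B3 = {0, 1, 2, 5, 7}  B4 = {0, 1, 3, 6, 7}
Tree: B1–B2, B1–B3, B2–B4
Each bag holds 5 vertices, so the decomposition has width 4, which upper-bounds the treewidth. Conversely, {0, 1, 2, 4, 7} is a clique of size 5, and the vertices of any clique must share a bag in every tree decomposition; so some bag has ≥ 5 vertices and tw(G) ≥ 4. The upper and lower bounds meet at 4, so that is the treewidth.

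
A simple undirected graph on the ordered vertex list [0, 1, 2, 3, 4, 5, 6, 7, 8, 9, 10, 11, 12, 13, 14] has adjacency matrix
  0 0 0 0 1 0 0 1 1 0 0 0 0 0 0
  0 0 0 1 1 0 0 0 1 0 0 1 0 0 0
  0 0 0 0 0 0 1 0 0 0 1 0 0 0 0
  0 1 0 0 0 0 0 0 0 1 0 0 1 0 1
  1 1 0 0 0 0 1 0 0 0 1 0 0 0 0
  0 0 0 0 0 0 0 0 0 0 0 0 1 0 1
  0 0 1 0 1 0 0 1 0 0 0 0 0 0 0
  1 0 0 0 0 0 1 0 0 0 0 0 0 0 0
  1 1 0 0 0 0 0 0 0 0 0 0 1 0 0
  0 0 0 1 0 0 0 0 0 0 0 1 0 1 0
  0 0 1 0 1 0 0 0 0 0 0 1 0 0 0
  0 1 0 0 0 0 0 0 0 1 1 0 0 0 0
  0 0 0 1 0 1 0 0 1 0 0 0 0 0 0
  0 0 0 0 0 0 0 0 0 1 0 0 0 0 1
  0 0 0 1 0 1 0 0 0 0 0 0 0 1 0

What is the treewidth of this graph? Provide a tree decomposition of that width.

Each bag holds 4 vertices, so the decomposition has width 3, which upper-bounds the treewidth. For the lower bound: the 4 vertex sets {5,13,14}, {12}, {3}, {1,8,9,11} are disjoint, each induces a connected subgraph, and every pair is joined by at least one edge of G. Contracting each set to a single vertex therefore yields K_{4} as a minor, and since treewidth is minor-monotone, tw(G) ≥ tw(K_{4}) = 3. Hence tw(G) = 3 exactly.

Treewidth 3.
One optimal decomposition is:
Bags: B1 = {5, 12, 13, 14}  B2 = {3, 12, 13, 14}  B3 = {3, 9, 12, 13}  B4 = {3, 8, 9, 12}  B5 = {1, 3, 8, 9}  B6 = {1, 8, 9, 11}  B7 = {0, 1, 8, 11}  B8 = {0, 1, 4, 11}  B9 = {0, 4, 10, 11}  B10 = {0, 4, 7, 10}  B11 = {4, 6, 7, 10}  B12 = {2, 6, 7, 10}
Tree: B1–B2, B2–B3, B3–B4, B4–B5, B5–B6, B6–B7, B7–B8, B8–B9, B9–B10, B10–B11, B11–B12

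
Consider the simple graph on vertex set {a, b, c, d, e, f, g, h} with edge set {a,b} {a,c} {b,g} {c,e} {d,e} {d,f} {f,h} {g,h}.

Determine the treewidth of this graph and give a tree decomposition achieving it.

Treewidth 2.
One such decomposition:
Bags: B1 = {d, f, h}  B2 = {d, g, h}  B3 = {b, d, g}  B4 = {a, b, d}  B5 = {a, c, d}  B6 = {c, d, e}
Tree: B1–B2, B2–B3, B3–B4, B4–B5, B5–B6

The largest bag has 3 vertices, giving width 2; this decomposition certifies tw(G) ≤ 2. Since d–f–h–g–b–a–c–e–d is a cycle in G, G is not acyclic. Forests are exactly the graphs of treewidth ≤ 1, so tw(G) ≥ 2. Therefore the treewidth is 2.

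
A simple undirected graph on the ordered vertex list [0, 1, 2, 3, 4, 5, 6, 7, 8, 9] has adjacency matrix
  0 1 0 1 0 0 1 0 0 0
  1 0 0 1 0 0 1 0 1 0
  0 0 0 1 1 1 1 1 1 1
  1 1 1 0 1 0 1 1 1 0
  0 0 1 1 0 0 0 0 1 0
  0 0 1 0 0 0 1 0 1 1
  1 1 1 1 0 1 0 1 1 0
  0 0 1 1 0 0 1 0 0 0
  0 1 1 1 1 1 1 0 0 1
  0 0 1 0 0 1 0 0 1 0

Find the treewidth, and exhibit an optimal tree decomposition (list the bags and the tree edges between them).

Treewidth 3.
Bags: B1 = {2, 5, 6, 8}  B2 = {2, 5, 8, 9}  B3 = {2, 3, 6, 8}  B4 = {1, 3, 6, 8}  B5 = {2, 3, 6, 7}  B6 = {0, 1, 3, 6}  B7 = {2, 3, 4, 8}
Tree: B1–B2, B1–B3, B3–B4, B3–B5, B4–B6, B3–B7

Every bag has size at most 4, so the width is 4 − 1 = 3 and tw(G) ≤ 3. For the lower bound, the 4 vertices {0, 1, 3, 6} are pairwise adjacent, and any tree decomposition puts a clique entirely inside one bag — forcing width ≥ 3. Therefore the treewidth is 3.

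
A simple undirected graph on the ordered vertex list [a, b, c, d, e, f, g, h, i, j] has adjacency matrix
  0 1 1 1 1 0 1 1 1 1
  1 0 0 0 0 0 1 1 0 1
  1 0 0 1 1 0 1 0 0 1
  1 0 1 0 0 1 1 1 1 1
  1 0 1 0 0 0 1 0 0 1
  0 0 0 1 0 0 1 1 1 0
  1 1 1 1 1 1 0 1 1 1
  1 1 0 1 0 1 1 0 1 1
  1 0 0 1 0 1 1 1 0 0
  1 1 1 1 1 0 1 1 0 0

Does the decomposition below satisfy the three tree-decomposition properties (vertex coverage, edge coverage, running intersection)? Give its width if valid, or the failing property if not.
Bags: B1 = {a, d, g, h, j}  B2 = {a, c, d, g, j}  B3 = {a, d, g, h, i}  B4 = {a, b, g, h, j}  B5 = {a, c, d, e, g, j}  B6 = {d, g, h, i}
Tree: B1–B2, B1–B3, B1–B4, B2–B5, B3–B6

A tree decomposition must satisfy three properties: every vertex lies in some bag; for every edge, both endpoints lie together in some bag; and for every vertex, the bags containing it form a connected subtree. Here vertex f appears in no bag, so the decomposition is invalid.

No — vertex f appears in no bag.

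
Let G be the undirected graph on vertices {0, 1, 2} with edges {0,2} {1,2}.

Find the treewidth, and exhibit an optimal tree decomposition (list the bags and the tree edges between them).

The largest bag has 2 vertices, giving width 1; this decomposition certifies tw(G) ≤ 1. Since G has at least one edge (e.g. 0–2), it is not an edgeless graph, so tw(G) ≥ 1. The upper and lower bounds meet at 1, so that is the treewidth.

Treewidth 1.
Bags: B1 = {0, 2}  B2 = {1, 2}
Tree: B1–B2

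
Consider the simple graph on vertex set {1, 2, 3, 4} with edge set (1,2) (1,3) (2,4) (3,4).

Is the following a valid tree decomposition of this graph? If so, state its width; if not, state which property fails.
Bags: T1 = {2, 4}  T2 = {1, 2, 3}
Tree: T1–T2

No — edge (3,4) lies in no bag.

A tree decomposition must satisfy three properties: every vertex lies in some bag; for every edge, both endpoints lie together in some bag; and for every vertex, the bags containing it form a connected subtree. Here edge (3,4) lies in no bag, so the decomposition is invalid.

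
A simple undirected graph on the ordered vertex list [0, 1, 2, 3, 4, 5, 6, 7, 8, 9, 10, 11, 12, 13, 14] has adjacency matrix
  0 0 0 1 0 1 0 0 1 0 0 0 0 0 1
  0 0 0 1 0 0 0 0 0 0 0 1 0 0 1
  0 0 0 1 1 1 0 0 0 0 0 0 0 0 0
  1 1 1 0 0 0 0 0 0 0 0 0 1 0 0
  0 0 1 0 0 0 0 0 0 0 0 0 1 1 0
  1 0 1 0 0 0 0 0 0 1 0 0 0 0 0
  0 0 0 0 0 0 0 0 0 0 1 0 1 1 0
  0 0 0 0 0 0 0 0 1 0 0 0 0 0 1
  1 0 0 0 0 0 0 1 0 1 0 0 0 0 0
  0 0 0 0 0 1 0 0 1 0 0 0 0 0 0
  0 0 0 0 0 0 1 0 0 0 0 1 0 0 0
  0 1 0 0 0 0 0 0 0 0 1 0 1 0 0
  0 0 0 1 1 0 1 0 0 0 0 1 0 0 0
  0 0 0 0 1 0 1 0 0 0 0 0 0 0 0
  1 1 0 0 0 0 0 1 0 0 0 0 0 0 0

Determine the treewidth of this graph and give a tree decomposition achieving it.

Each bag holds 4 vertices, so the decomposition has width 3, which upper-bounds the treewidth. For the lower bound: the 4 vertex sets {7,8,9}, {5}, {0}, {1,2,3,14} are disjoint, each induces a connected subgraph, and every pair is joined by at least one edge of G. Contracting each set to a single vertex therefore yields K_{4} as a minor, and since treewidth is minor-monotone, tw(G) ≥ tw(K_{4}) = 3. Combining the bounds, tw(G) = 3.

Treewidth 3.
One optimal decomposition is:
Bags: B1 = {5, 7, 8, 9}  B2 = {0, 5, 7, 8}  B3 = {0, 5, 7, 14}  B4 = {0, 2, 5, 14}  B5 = {0, 2, 3, 14}  B6 = {1, 2, 3, 14}  B7 = {1, 2, 3, 4}  B8 = {1, 3, 4, 12}  B9 = {1, 4, 11, 12}  B10 = {4, 11, 12, 13}  B11 = {6, 11, 12, 13}  B12 = {6, 10, 11, 13}
Tree: B1–B2, B2–B3, B3–B4, B4–B5, B5–B6, B6–B7, B7–B8, B8–B9, B9–B10, B10–B11, B11–B12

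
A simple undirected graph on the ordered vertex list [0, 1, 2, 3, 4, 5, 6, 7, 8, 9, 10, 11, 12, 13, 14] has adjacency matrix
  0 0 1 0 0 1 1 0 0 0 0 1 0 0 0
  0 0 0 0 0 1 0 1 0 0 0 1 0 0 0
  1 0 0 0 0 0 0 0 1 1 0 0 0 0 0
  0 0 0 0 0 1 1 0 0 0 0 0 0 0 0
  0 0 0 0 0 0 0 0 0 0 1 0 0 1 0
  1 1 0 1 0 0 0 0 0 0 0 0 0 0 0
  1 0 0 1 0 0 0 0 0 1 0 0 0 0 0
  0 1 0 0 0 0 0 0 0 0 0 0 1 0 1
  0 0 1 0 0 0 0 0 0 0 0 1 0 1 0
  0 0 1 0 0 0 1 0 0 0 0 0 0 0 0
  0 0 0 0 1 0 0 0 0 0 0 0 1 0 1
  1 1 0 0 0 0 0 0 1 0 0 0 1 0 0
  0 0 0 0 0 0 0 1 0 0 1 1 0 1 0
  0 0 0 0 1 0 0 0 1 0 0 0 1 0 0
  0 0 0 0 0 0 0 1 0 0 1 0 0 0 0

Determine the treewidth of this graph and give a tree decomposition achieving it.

Every bag has size at most 4, so the width is 4 − 1 = 3 and tw(G) ≤ 3. For the lower bound: the 4 vertex sets {3,6,9}, {2}, {0}, {1,5,8,11} are disjoint, each induces a connected subgraph, and every pair is joined by at least one edge of G. Contracting each set to a single vertex therefore yields K_{4} as a minor, and since treewidth is minor-monotone, tw(G) ≥ tw(K_{4}) = 3. Hence tw(G) = 3 exactly.

Treewidth 3.
One such decomposition:
Bags: B1 = {2, 3, 6, 9}  B2 = {0, 2, 3, 6}  B3 = {0, 2, 3, 5}  B4 = {0, 2, 5, 8}  B5 = {0, 5, 8, 11}  B6 = {1, 5, 8, 11}  B7 = {1, 8, 11, 13}  B8 = {1, 11, 12, 13}  B9 = {1, 7, 12, 13}  B10 = {4, 7, 12, 13}  B11 = {4, 7, 10, 12}  B12 = {4, 7, 10, 14}
Tree: B1–B2, B2–B3, B3–B4, B4–B5, B5–B6, B6–B7, B7–B8, B8–B9, B9–B10, B10–B11, B11–B12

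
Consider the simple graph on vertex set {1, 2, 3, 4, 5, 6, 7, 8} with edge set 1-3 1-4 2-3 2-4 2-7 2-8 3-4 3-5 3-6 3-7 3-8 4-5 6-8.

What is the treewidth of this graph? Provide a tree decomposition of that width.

Treewidth 2.
One such decomposition:
Bags: B1 = {2, 3, 4}  B2 = {2, 3, 7}  B3 = {2, 3, 8}  B4 = {3, 4, 5}  B5 = {3, 6, 8}  B6 = {1, 3, 4}
Tree: B1–B2, B2–B3, B1–B4, B3–B5, B4–B6

Each bag holds 3 vertices, so the decomposition has width 2, which upper-bounds the treewidth. Conversely, {1, 3, 4} is a clique of size 3, and the vertices of any clique must share a bag in every tree decomposition; so some bag has ≥ 3 vertices and tw(G) ≥ 2. Therefore the treewidth is 2.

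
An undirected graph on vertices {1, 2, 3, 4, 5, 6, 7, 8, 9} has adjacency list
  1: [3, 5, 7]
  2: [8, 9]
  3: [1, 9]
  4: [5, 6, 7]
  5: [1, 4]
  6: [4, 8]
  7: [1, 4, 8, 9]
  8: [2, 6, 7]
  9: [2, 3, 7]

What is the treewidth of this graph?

3

A width-3 tree decomposition is:
Bags: B1 = {1, 4, 5, 6}  B2 = {1, 4, 6, 7}  B3 = {1, 6, 7, 8}  B4 = {1, 3, 7, 8}  B5 = {3, 7, 8, 9}  B6 = {2, 3, 8, 9}
Tree: B1–B2, B2–B3, B3–B4, B4–B5, B5–B6
The largest bag has 4 vertices, giving width 3; this decomposition certifies tw(G) ≤ 3. For the lower bound: the 4 vertex sets {4,5,6}, {1}, {7}, {2,3,8,9} are disjoint, each induces a connected subgraph, and every pair is joined by at least one edge of G. Contracting each set to a single vertex therefore yields K_{4} as a minor, and since treewidth is minor-monotone, tw(G) ≥ tw(K_{4}) = 3. Combining the bounds, tw(G) = 3.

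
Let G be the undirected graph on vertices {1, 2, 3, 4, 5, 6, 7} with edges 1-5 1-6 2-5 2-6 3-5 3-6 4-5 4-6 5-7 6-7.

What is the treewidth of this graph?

A width-2 tree decomposition is:
Bags: B1 = {4, 5, 6}  B2 = {1, 5, 6}  B3 = {2, 5, 6}  B4 = {3, 5, 6}  B5 = {5, 6, 7}
Tree: B1–B2, B2–B3, B3–B4, B4–B5
Every bag has size at most 3, so the width is 3 − 1 = 2 and tw(G) ≤ 2. Since 5–4–6–1–5 is a cycle in G, G is not acyclic. Forests are exactly the graphs of treewidth ≤ 1, so tw(G) ≥ 2. The upper and lower bounds meet at 2, so that is the treewidth.

2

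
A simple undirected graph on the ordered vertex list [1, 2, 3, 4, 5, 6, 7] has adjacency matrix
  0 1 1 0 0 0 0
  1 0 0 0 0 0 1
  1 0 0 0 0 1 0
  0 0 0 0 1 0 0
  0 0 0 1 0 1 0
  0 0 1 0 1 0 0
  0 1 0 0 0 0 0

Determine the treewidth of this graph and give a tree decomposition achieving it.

Treewidth 1.
Bags: B1 = {2, 7}  B2 = {1, 2}  B3 = {1, 3}  B4 = {3, 6}  B5 = {5, 6}  B6 = {4, 5}
Tree: B1–B2, B2–B3, B3–B4, B4–B5, B5–B6

Every bag has size at most 2, so the width is 2 − 1 = 1 and tw(G) ≤ 1. G has an edge, so its treewidth is at least 1. Combining the bounds, tw(G) = 1.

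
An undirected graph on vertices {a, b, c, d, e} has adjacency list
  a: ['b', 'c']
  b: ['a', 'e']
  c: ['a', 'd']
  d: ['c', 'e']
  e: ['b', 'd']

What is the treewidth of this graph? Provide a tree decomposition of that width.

The largest bag has 3 vertices, giving width 2; this decomposition certifies tw(G) ≤ 2. Since a–b–e–d–c–a is a cycle in G, G is not acyclic. Forests are exactly the graphs of treewidth ≤ 1, so tw(G) ≥ 2. Combining the bounds, tw(G) = 2.

Treewidth 2.
One optimal decomposition is:
Bags: B1 = {a, b, e}  B2 = {a, d, e}  B3 = {a, c, d}
Tree: B1–B2, B2–B3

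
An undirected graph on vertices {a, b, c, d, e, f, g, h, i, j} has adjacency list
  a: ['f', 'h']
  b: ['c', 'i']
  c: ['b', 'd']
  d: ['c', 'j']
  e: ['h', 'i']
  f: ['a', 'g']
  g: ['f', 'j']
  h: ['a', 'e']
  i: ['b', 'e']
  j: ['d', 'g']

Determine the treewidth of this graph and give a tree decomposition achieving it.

Each bag holds 3 vertices, so the decomposition has width 2, which upper-bounds the treewidth. For the lower bound, G contains the cycle h–a–f–g–j–d–c–b–i–e–h, so G is not a forest; only forests have treewidth ≤ 1, hence tw(G) ≥ 2. Combining the bounds, tw(G) = 2.

Treewidth 2.
One such decomposition:
Bags: B1 = {a, f, h}  B2 = {f, g, h}  B3 = {g, h, j}  B4 = {d, h, j}  B5 = {c, d, h}  B6 = {b, c, h}  B7 = {b, h, i}  B8 = {e, h, i}
Tree: B1–B2, B2–B3, B3–B4, B4–B5, B5–B6, B6–B7, B7–B8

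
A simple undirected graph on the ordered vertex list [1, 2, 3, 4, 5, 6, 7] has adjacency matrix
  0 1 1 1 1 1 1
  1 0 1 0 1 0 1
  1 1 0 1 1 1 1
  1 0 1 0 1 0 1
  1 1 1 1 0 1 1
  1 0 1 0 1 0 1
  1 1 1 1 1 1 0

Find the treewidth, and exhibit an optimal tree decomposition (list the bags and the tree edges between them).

Treewidth 4.
Bags: B1 = {1, 3, 4, 5, 7}  B2 = {1, 2, 3, 5, 7}  B3 = {1, 3, 5, 6, 7}
Tree: B1–B2, B1–B3

Each bag holds 5 vertices, so the decomposition has width 4, which upper-bounds the treewidth. Conversely, {1, 2, 3, 5, 7} is a clique of size 5, and the vertices of any clique must share a bag in every tree decomposition; so some bag has ≥ 5 vertices and tw(G) ≥ 4. Combining the bounds, tw(G) = 4.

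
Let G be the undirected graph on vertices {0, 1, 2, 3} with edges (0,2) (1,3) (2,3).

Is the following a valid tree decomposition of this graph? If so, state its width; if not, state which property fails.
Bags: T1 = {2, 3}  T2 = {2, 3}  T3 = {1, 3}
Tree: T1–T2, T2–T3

No — vertex 0 appears in no bag.

A tree decomposition must satisfy three properties: every vertex lies in some bag; for every edge, both endpoints lie together in some bag; and for every vertex, the bags containing it form a connected subtree. Here vertex 0 appears in no bag, so the decomposition is invalid.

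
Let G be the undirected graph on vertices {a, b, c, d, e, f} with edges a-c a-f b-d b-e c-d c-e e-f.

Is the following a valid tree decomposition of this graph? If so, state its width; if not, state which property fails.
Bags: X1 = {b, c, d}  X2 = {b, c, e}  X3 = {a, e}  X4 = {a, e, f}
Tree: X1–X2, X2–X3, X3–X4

A tree decomposition must satisfy three properties: every vertex lies in some bag; for every edge, both endpoints lie together in some bag; and for every vertex, the bags containing it form a connected subtree. Here edge (c,a) lies in no bag, so the decomposition is invalid.

No — edge (c,a) lies in no bag.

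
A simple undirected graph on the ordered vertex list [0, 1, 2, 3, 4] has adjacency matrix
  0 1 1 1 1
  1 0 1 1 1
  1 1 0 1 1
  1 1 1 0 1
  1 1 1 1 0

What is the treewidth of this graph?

4

A width-4 tree decomposition is:
Bags: B1 = {0, 1, 2, 3, 4}
Tree: (single bag)
With just one bag of size 5, the width is 5 − 1 = 4, so tw(G) ≤ 4. On the other hand G contains the 5-clique {0, 1, 2, 3, 4}. A clique must lie in a single bag of any decomposition, so no decomposition can have width below 4. Hence tw(G) = 4 exactly.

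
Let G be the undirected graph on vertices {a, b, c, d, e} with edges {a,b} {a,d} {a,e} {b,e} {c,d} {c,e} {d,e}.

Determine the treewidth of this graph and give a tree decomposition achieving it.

The largest bag has 3 vertices, giving width 2; this decomposition certifies tw(G) ≤ 2. Conversely, {c, d, e} is a clique of size 3, and the vertices of any clique must share a bag in every tree decomposition; so some bag has ≥ 3 vertices and tw(G) ≥ 2. Therefore the treewidth is 2.

Treewidth 2.
One optimal decomposition is:
Bags: B1 = {a, d, e}  B2 = {c, d, e}  B3 = {a, b, e}
Tree: B1–B2, B1–B3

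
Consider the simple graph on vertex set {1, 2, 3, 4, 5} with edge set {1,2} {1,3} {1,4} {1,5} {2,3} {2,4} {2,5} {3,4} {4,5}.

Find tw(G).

3

A width-3 tree decomposition is:
Bags: B1 = {1, 2, 4, 5}  B2 = {1, 2, 3, 4}
Tree: B1–B2
The largest bag has 4 vertices, giving width 3; this decomposition certifies tw(G) ≤ 3. For the lower bound, the 4 vertices {1, 2, 3, 4} are pairwise adjacent, and any tree decomposition puts a clique entirely inside one bag — forcing width ≥ 3. Therefore the treewidth is 3.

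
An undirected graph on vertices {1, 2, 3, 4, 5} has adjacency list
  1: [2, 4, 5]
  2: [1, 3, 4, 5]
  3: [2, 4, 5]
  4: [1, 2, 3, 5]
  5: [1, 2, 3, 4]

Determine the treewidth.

A width-3 tree decomposition is:
Bags: B1 = {2, 3, 4, 5}  B2 = {1, 2, 4, 5}
Tree: B1–B2
Each bag holds 4 vertices, so the decomposition has width 3, which upper-bounds the treewidth. On the other hand G contains the 4-clique {1, 2, 4, 5}. A clique must lie in a single bag of any decomposition, so no decomposition can have width below 3. The upper and lower bounds meet at 3, so that is the treewidth.

3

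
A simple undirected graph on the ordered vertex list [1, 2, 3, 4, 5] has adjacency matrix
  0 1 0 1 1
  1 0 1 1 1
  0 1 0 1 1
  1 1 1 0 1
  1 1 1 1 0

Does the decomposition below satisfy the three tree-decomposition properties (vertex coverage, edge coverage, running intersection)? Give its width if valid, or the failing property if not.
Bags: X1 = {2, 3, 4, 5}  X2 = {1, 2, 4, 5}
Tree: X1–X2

Yes; width 3.

Vertex coverage: the bags together contain {1, 2, 3, 4, 5}, the full vertex set. Edge coverage: each edge of G has both endpoints in at least one bag. Running intersection: for every vertex, the bags containing it form a connected subtree. All three properties hold, so this is a valid tree decomposition of width max|bag| − 1 = 3, and hence tw(G) ≤ 3.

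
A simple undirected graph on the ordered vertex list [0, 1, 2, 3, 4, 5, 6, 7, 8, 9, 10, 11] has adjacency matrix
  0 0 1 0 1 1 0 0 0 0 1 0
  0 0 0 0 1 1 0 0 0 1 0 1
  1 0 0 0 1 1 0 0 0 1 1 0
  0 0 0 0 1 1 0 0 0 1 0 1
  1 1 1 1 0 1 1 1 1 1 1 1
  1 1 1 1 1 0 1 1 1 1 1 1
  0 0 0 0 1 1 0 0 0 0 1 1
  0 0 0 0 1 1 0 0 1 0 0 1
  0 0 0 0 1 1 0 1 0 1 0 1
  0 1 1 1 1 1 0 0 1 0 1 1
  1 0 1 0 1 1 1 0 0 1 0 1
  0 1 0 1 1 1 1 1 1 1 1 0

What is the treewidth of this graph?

4

A width-4 tree decomposition is:
Bags: B1 = {4, 5, 8, 9, 11}  B2 = {4, 5, 9, 10, 11}  B3 = {3, 4, 5, 9, 11}  B4 = {2, 4, 5, 9, 10}  B5 = {4, 5, 7, 8, 11}  B6 = {4, 5, 6, 10, 11}  B7 = {1, 4, 5, 9, 11}  B8 = {0, 2, 4, 5, 10}
Tree: B1–B2, B1–B3, B2–B4, B1–B5, B2–B6, B1–B7, B4–B8
Each bag holds 5 vertices, so the decomposition has width 4, which upper-bounds the treewidth. For the lower bound, the 5 vertices {0, 2, 4, 5, 10} are pairwise adjacent, and any tree decomposition puts a clique entirely inside one bag — forcing width ≥ 4. Hence tw(G) = 4 exactly.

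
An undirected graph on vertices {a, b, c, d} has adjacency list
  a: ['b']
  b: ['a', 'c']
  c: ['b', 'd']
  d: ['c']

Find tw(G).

A width-1 tree decomposition is:
Bags: B1 = {a, b}  B2 = {b, c}  B3 = {c, d}
Tree: B1–B2, B2–B3
The largest bag has 2 vertices, giving width 1; this decomposition certifies tw(G) ≤ 1. G has an edge, so its treewidth is at least 1. Hence tw(G) = 1 exactly.

1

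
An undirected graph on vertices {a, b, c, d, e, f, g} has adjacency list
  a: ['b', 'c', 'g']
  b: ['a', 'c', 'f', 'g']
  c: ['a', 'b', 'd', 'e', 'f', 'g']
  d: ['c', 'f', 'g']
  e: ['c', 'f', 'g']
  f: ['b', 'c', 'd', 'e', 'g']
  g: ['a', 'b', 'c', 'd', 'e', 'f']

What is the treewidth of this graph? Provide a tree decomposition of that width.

Treewidth 3.
One optimal decomposition is:
Bags: B1 = {c, d, f, g}  B2 = {b, c, f, g}  B3 = {c, e, f, g}  B4 = {a, b, c, g}
Tree: B1–B2, B2–B3, B2–B4

The largest bag has 4 vertices, giving width 3; this decomposition certifies tw(G) ≤ 3. On the other hand G contains the 4-clique {a, b, c, g}. A clique must lie in a single bag of any decomposition, so no decomposition can have width below 3. Therefore the treewidth is 3.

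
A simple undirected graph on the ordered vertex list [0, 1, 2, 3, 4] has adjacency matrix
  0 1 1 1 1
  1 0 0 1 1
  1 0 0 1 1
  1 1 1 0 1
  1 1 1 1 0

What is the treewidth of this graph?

3

A width-3 tree decomposition is:
Bags: B1 = {0, 2, 3, 4}  B2 = {0, 1, 3, 4}
Tree: B1–B2
The largest bag has 4 vertices, giving width 3; this decomposition certifies tw(G) ≤ 3. Conversely, {0, 1, 3, 4} is a clique of size 4, and the vertices of any clique must share a bag in every tree decomposition; so some bag has ≥ 4 vertices and tw(G) ≥ 3. Therefore the treewidth is 3.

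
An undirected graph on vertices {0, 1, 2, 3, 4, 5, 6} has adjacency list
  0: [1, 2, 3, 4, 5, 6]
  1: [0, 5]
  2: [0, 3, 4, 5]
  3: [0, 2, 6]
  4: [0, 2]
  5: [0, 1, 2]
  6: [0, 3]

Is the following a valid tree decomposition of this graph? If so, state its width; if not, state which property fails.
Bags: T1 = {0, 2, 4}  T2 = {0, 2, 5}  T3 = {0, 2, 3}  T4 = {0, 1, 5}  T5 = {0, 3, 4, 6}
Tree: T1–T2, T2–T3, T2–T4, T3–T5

A tree decomposition must satisfy three properties: every vertex lies in some bag; for every edge, both endpoints lie together in some bag; and for every vertex, the bags containing it form a connected subtree. Here bags containing vertex 4 are not connected in the tree, so the decomposition is invalid.

No — bags containing vertex 4 are not connected in the tree.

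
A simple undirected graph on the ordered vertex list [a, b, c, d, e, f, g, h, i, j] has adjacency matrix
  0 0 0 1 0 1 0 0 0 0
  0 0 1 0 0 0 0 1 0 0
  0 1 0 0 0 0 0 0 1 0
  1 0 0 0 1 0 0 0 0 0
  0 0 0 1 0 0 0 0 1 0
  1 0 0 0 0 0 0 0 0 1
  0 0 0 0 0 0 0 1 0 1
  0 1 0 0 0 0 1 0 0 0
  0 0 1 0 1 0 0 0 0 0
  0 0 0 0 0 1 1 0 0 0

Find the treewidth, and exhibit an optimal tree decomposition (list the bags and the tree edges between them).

Every bag has size at most 3, so the width is 3 − 1 = 2 and tw(G) ≤ 2. For the lower bound, G contains the cycle e–i–c–b–h–g–j–f–a–d–e, so G is not a forest; only forests have treewidth ≤ 1, hence tw(G) ≥ 2. Hence tw(G) = 2 exactly.

Treewidth 2.
Bags: B1 = {c, e, i}  B2 = {b, c, e}  B3 = {b, e, h}  B4 = {e, g, h}  B5 = {e, g, j}  B6 = {e, f, j}  B7 = {a, e, f}  B8 = {a, d, e}
Tree: B1–B2, B2–B3, B3–B4, B4–B5, B5–B6, B6–B7, B7–B8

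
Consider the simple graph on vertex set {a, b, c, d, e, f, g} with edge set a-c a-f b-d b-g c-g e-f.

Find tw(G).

1

A width-1 tree decomposition is:
Bags: B1 = {b, d}  B2 = {b, g}  B3 = {c, g}  B4 = {a, c}  B5 = {a, f}  B6 = {e, f}
Tree: B1–B2, B2–B3, B3–B4, B4–B5, B5–B6
The largest bag has 2 vertices, giving width 1; this decomposition certifies tw(G) ≤ 1. G has an edge, so its treewidth is at least 1. Combining the bounds, tw(G) = 1.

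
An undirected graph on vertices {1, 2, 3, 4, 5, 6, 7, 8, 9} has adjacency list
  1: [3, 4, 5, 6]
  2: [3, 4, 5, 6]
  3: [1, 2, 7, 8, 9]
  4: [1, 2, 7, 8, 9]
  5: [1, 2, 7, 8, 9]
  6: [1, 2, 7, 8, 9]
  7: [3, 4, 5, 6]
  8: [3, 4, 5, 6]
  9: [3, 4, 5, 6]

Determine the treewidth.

A width-4 tree decomposition is:
Bags: B1 = {2, 3, 4, 5, 6}  B2 = {3, 4, 5, 6, 7}  B3 = {1, 3, 4, 5, 6}  B4 = {3, 4, 5, 6, 9}  B5 = {3, 4, 5, 6, 8}
Tree: B1–B2, B2–B3, B3–B4, B4–B5
The largest bag has 5 vertices, giving width 4; this decomposition certifies tw(G) ≤ 4. For the lower bound: the 5 vertex sets {2,5}, {6,7}, {1,3}, {4}, {9} are disjoint, each induces a connected subgraph, and every pair is joined by at least one edge of G. Contracting each set to a single vertex therefore yields K_{5} as a minor, and since treewidth is minor-monotone, tw(G) ≥ tw(K_{5}) = 4. Hence tw(G) = 4 exactly.

4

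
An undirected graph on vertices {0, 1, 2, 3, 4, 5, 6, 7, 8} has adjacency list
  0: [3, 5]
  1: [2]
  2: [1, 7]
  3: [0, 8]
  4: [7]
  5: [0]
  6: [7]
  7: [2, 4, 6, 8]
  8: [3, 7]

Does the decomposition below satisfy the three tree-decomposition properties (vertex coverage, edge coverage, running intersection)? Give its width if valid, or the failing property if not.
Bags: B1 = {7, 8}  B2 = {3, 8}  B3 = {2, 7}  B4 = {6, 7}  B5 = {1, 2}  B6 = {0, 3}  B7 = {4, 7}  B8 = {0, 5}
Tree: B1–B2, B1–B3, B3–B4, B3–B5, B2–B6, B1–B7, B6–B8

Yes; width 1.

Every vertex of G appears in some bag (union = {0, 1, 2, 3, 4, 5, 6, 7, 8}); every edge is covered by a bag; and for each vertex v the set of bags containing v is connected in the bag tree. The decomposition is therefore valid. The largest bag has 2 vertices, so the width is 1.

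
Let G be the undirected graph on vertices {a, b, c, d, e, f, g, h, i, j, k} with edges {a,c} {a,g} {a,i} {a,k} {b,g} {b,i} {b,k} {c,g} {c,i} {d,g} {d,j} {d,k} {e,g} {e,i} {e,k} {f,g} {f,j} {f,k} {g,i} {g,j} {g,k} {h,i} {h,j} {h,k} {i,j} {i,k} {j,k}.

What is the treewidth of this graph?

3

A width-3 tree decomposition is:
Bags: B1 = {d, g, j, k}  B2 = {g, i, j, k}  B3 = {e, g, i, k}  B4 = {b, g, i, k}  B5 = {a, g, i, k}  B6 = {f, g, j, k}  B7 = {a, c, g, i}  B8 = {h, i, j, k}
Tree: B1–B2, B2–B3, B3–B4, B4–B5, B2–B6, B5–B7, B2–B8
Each bag holds 4 vertices, so the decomposition has width 3, which upper-bounds the treewidth. On the other hand G contains the 4-clique {a, c, g, i}. A clique must lie in a single bag of any decomposition, so no decomposition can have width below 3. Hence tw(G) = 3 exactly.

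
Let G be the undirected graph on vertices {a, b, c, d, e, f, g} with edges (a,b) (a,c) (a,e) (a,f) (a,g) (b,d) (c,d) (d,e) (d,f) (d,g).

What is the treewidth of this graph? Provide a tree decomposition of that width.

The largest bag has 3 vertices, giving width 2; this decomposition certifies tw(G) ≤ 2. Since d–e–a–b–d is a cycle in G, G is not acyclic. Forests are exactly the graphs of treewidth ≤ 1, so tw(G) ≥ 2. Hence tw(G) = 2 exactly.

Treewidth 2.
Bags: B1 = {a, d, e}  B2 = {a, b, d}  B3 = {a, d, f}  B4 = {a, c, d}  B5 = {a, d, g}
Tree: B1–B2, B2–B3, B3–B4, B4–B5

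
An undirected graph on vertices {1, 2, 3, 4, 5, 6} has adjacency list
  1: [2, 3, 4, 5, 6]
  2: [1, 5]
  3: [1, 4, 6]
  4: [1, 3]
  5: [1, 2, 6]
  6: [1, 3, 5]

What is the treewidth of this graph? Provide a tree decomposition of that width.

Treewidth 2.
Bags: B1 = {1, 5, 6}  B2 = {1, 2, 5}  B3 = {1, 3, 6}  B4 = {1, 3, 4}
Tree: B1–B2, B1–B3, B3–B4

Every bag has size at most 3, so the width is 3 − 1 = 2 and tw(G) ≤ 2. Conversely, {1, 2, 5} is a clique of size 3, and the vertices of any clique must share a bag in every tree decomposition; so some bag has ≥ 3 vertices and tw(G) ≥ 2. The upper and lower bounds meet at 2, so that is the treewidth.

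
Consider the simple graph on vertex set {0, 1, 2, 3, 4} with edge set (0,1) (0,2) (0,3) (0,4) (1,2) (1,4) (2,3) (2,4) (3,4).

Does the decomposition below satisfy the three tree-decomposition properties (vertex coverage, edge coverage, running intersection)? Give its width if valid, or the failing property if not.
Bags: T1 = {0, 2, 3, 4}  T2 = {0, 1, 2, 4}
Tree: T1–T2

Checking the three conditions: (i) the bags cover all of {0, 1, 2, 3, 4}; (ii) for each edge, some bag contains both endpoints; (iii) the bags containing any fixed vertex form a subtree. All hold, so the decomposition is valid with width 4 − 1 = 3.

Yes; width 3.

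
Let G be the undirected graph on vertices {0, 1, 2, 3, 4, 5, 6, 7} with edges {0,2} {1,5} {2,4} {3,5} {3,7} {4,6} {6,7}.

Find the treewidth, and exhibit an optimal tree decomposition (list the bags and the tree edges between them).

The largest bag has 2 vertices, giving width 1; this decomposition certifies tw(G) ≤ 1. G has an edge, so its treewidth is at least 1. Hence tw(G) = 1 exactly.

Treewidth 1.
One optimal decomposition is:
Bags: B1 = {0, 2}  B2 = {2, 4}  B3 = {4, 6}  B4 = {6, 7}  B5 = {3, 7}  B6 = {3, 5}  B7 = {1, 5}
Tree: B1–B2, B2–B3, B3–B4, B4–B5, B5–B6, B6–B7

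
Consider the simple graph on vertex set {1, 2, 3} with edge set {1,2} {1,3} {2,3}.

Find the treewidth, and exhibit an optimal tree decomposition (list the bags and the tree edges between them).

With just one bag of size 3, the width is 3 − 1 = 2, so tw(G) ≤ 2. Conversely, {1, 2, 3} is a clique of size 3, and the vertices of any clique must share a bag in every tree decomposition; so some bag has ≥ 3 vertices and tw(G) ≥ 2. The upper and lower bounds meet at 2, so that is the treewidth.

Treewidth 2.
Bags: B1 = {1, 2, 3}
Tree: (single bag)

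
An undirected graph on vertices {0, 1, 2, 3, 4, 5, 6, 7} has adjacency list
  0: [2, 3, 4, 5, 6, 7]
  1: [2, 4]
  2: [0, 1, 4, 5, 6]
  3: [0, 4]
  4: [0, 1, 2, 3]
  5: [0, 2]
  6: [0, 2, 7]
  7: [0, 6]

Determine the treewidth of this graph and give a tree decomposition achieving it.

Every bag has size at most 3, so the width is 3 − 1 = 2 and tw(G) ≤ 2. Conversely, {0, 2, 4} is a clique of size 3, and the vertices of any clique must share a bag in every tree decomposition; so some bag has ≥ 3 vertices and tw(G) ≥ 2. Combining the bounds, tw(G) = 2.

Treewidth 2.
One optimal decomposition is:
Bags: B1 = {0, 2, 5}  B2 = {0, 2, 6}  B3 = {0, 2, 4}  B4 = {1, 2, 4}  B5 = {0, 6, 7}  B6 = {0, 3, 4}
Tree: B1–B2, B1–B3, B3–B4, B2–B5, B3–B6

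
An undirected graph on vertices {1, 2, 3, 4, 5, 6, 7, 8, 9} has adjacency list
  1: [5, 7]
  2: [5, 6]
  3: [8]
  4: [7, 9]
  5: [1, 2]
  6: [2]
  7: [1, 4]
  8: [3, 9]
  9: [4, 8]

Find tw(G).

1

A width-1 tree decomposition is:
Bags: B1 = {3, 8}  B2 = {8, 9}  B3 = {4, 9}  B4 = {4, 7}  B5 = {1, 7}  B6 = {1, 5}  B7 = {2, 5}  B8 = {2, 6}
Tree: B1–B2, B2–B3, B3–B4, B4–B5, B5–B6, B6–B7, B7–B8
The largest bag has 2 vertices, giving width 1; this decomposition certifies tw(G) ≤ 1. Since G has at least one edge (e.g. 3–8), it is not an edgeless graph, so tw(G) ≥ 1. Therefore the treewidth is 1.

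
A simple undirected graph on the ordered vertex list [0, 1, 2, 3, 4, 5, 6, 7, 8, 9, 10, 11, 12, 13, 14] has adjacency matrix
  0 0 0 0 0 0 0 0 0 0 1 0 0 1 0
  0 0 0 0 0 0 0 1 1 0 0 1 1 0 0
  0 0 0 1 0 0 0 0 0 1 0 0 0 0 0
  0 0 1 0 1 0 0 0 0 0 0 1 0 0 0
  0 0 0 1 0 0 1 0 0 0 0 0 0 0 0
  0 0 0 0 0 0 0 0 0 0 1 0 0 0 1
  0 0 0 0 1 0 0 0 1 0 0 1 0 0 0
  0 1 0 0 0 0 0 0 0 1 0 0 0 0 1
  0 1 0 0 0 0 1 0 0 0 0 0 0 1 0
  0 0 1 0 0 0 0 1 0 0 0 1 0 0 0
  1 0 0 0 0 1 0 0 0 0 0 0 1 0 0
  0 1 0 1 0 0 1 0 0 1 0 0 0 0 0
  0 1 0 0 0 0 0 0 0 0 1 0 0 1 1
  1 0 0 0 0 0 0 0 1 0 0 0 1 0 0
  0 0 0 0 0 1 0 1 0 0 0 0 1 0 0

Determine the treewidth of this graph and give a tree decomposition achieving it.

The largest bag has 4 vertices, giving width 3; this decomposition certifies tw(G) ≤ 3. For the lower bound: the 4 vertex sets {0,5,10}, {14}, {12}, {1,7,8,13} are disjoint, each induces a connected subgraph, and every pair is joined by at least one edge of G. Contracting each set to a single vertex therefore yields K_{4} as a minor, and since treewidth is minor-monotone, tw(G) ≥ tw(K_{4}) = 3. Therefore the treewidth is 3.

Treewidth 3.
Bags: B1 = {0, 5, 10, 14}  B2 = {0, 10, 12, 14}  B3 = {0, 12, 13, 14}  B4 = {7, 12, 13, 14}  B5 = {1, 7, 12, 13}  B6 = {1, 7, 8, 13}  B7 = {1, 7, 8, 9}  B8 = {1, 8, 9, 11}  B9 = {6, 8, 9, 11}  B10 = {2, 6, 9, 11}  B11 = {2, 3, 6, 11}  B12 = {2, 3, 4, 6}
Tree: B1–B2, B2–B3, B3–B4, B4–B5, B5–B6, B6–B7, B7–B8, B8–B9, B9–B10, B10–B11, B11–B12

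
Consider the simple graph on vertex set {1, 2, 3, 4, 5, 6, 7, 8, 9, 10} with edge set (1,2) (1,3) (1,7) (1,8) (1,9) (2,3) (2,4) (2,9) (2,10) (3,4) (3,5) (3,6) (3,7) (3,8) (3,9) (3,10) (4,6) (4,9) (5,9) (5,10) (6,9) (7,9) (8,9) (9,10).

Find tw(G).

3

A width-3 tree decomposition is:
Bags: B1 = {3, 4, 6, 9}  B2 = {2, 3, 4, 9}  B3 = {1, 2, 3, 9}  B4 = {2, 3, 9, 10}  B5 = {3, 5, 9, 10}  B6 = {1, 3, 8, 9}  B7 = {1, 3, 7, 9}
Tree: B1–B2, B2–B3, B2–B4, B4–B5, B3–B6, B6–B7
The largest bag has 4 vertices, giving width 3; this decomposition certifies tw(G) ≤ 3. For the lower bound, the 4 vertices {1, 3, 8, 9} are pairwise adjacent, and any tree decomposition puts a clique entirely inside one bag — forcing width ≥ 3. Therefore the treewidth is 3.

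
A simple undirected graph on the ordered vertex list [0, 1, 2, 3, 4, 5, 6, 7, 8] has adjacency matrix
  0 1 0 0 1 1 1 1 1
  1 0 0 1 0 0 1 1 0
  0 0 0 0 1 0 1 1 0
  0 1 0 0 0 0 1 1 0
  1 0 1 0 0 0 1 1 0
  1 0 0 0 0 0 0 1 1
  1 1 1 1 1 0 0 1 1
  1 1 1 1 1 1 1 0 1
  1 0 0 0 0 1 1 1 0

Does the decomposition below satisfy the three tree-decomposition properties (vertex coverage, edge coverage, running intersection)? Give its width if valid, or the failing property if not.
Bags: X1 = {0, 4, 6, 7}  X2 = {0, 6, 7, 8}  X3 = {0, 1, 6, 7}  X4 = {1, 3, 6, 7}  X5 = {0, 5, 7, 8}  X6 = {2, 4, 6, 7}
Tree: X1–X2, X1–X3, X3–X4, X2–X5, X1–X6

Yes; width 3.

Every vertex of G appears in some bag (union = {0, 1, 2, 3, 4, 5, 6, 7, 8}); every edge is covered by a bag; and for each vertex v the set of bags containing v is connected in the bag tree. The decomposition is therefore valid. The largest bag has 4 vertices, so the width is 3.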